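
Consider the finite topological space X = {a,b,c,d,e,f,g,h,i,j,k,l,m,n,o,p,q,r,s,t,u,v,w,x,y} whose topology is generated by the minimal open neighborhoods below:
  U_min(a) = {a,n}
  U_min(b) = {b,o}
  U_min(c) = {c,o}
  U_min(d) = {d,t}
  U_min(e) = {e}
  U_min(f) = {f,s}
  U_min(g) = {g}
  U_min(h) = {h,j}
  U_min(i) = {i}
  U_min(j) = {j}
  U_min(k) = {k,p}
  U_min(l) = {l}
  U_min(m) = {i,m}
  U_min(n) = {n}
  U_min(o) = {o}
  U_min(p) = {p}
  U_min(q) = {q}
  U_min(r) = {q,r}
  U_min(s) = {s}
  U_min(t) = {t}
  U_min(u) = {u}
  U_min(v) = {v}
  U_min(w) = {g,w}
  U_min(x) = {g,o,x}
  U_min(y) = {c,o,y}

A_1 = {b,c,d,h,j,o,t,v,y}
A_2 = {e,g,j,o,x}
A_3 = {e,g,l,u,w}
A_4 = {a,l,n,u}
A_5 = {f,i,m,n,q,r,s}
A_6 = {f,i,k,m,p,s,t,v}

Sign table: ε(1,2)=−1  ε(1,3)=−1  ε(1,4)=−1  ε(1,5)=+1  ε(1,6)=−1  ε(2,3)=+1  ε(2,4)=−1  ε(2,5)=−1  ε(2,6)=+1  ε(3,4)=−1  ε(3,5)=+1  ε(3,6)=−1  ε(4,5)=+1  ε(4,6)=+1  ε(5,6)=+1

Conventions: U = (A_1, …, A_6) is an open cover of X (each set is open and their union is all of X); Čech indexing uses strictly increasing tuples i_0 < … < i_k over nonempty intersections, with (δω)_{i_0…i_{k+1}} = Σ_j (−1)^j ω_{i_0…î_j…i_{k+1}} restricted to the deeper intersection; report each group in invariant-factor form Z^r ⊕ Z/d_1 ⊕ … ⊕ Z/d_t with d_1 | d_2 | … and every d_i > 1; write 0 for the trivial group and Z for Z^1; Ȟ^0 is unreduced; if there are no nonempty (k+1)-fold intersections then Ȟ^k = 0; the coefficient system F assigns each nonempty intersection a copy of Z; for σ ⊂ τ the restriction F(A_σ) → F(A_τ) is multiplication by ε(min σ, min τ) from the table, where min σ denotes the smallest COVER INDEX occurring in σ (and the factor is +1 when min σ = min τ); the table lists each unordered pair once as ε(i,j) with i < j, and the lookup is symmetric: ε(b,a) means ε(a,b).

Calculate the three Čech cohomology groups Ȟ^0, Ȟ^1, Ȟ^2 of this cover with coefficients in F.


Ȟ^0(U;F) ≅ 0; Ȟ^1(U;F) ≅ Z/2; Ȟ^2(U;F) ≅ 0

nonempty overlaps:
  A12={j,o} A16={t,v} A23={e,g} A34={l,u} A45={n} A56={f,i,m,s}
C dims 6,6; δ0: rk 6, SNF 1^5·2
degree 0: 6−6−0 = 0 → Ȟ^0 ≅ 0
degree 1: 6−0−6 = 0 plus torsion [2] → Ȟ^1 ≅ Z/2
degree 2: 0−0−0 = 0 → Ȟ^2 ≅ 0


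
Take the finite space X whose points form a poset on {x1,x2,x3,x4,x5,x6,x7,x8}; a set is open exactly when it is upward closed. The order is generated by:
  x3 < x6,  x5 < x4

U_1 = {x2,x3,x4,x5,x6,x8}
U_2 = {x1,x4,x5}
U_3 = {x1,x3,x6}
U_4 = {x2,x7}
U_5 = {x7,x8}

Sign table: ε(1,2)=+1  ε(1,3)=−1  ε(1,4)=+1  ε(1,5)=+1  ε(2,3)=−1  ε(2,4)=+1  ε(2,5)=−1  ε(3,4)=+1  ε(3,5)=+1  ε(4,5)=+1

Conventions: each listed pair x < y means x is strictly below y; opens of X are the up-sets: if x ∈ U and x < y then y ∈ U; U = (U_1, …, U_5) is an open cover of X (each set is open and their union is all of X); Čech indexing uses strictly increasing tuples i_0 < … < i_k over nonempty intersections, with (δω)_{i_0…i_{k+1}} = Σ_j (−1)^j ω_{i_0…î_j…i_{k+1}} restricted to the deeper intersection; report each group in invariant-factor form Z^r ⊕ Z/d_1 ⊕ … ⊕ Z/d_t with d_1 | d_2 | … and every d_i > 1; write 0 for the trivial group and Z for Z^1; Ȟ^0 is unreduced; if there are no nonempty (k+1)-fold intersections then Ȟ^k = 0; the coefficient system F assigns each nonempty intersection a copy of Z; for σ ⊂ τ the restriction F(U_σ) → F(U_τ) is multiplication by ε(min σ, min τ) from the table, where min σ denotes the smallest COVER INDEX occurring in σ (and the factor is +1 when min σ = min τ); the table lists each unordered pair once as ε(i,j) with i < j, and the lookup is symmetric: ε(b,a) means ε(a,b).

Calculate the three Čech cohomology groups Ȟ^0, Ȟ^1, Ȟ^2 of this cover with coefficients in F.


cover nerve:
  U12={x4,x5} U13={x3,x6} U14={x2} U15={x8} U23={x1} U45={x7}
C dims 5,6; δ0: rk 4, SNF 1^4
Ȟ^0: (5−4)−0=1 ⇒ Z
Ȟ^1: (6−0)−4=2 ⇒ Z^2
Ȟ^2: (0−0)−0=0 ⇒ 0

Ȟ^0 ≅ Z; Ȟ^1 ≅ Z^2; Ȟ^2 ≅ 0


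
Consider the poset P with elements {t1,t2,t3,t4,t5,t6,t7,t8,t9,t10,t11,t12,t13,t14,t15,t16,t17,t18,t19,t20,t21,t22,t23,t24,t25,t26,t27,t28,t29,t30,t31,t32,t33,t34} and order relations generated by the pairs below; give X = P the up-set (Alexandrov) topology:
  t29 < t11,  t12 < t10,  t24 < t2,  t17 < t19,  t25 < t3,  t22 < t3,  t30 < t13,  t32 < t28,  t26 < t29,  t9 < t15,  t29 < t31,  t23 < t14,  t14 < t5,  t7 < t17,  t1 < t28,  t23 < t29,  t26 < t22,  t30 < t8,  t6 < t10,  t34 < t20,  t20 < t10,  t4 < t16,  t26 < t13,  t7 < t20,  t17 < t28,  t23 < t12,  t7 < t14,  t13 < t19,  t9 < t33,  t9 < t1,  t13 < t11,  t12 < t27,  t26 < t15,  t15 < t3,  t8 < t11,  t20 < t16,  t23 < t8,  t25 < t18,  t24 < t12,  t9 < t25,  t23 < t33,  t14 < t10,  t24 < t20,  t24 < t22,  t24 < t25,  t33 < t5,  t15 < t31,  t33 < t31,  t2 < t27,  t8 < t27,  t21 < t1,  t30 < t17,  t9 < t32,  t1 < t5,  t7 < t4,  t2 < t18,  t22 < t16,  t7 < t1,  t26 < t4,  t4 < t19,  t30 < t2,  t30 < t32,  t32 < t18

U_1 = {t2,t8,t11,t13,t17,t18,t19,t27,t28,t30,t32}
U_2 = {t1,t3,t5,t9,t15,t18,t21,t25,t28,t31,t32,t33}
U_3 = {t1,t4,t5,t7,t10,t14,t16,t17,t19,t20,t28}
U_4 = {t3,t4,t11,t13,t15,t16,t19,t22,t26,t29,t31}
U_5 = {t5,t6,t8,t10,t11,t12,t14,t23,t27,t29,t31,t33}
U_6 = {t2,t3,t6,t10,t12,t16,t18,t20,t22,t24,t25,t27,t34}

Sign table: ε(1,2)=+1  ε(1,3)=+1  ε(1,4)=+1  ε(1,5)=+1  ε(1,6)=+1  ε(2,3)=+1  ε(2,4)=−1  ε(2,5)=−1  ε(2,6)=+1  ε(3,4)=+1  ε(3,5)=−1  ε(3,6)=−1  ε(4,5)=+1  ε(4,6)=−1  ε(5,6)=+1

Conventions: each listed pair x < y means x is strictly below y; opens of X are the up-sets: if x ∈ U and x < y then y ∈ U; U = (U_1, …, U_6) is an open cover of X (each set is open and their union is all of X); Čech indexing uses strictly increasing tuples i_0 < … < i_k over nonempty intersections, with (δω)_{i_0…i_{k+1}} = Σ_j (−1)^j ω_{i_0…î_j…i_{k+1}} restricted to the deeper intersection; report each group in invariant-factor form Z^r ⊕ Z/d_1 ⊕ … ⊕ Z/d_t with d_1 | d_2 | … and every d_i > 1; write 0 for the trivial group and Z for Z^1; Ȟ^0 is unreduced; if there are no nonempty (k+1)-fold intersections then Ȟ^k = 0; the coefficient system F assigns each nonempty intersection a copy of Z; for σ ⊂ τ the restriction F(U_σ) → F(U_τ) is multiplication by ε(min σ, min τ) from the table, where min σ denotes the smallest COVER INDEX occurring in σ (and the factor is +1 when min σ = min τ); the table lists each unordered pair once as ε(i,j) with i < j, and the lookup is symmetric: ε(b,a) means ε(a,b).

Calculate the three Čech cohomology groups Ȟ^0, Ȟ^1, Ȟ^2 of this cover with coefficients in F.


nerve of the cover:
  U12={t18,t28,t32} U13={t17,t19,t28} U14={t11,t13,t19} U15={t8,t11,t27} U16={t2,t18,t27} U23={t1,t5,t28} U24={t3,t15,t31} U25={t5,t31,t33} U26={t3,t18,t25} U34={t4,t16,t19} U35={t5,t10,t14} U36={t10,t16,t20} U45={t11,t29,t31} U46={t3,t16,t22} U56={t6,t10,t12,t27}
  U123={t28} U126={t18} U134={t19} U145={t11} U156={t27} U235={t5} U245={t31} U246={t3} U346={t16} U356={t10}
C dims 6,15,10; δ0: rk 6, SNF 1^5·2; δ1: rk 9, SNF 1^9
Ȟ^0 = (6 − 6) − 0 = 0, so Ȟ^0 ≅ 0
Ȟ^1 = (15 − 9) − 6 = 0 plus torsion [2], so Ȟ^1 ≅ Z/2
Ȟ^2 = (10 − 0) − 9 = 1, so Ȟ^2 ≅ Z

Ȟ^0 = 0, Ȟ^1 = Z/2 and Ȟ^2 = Z


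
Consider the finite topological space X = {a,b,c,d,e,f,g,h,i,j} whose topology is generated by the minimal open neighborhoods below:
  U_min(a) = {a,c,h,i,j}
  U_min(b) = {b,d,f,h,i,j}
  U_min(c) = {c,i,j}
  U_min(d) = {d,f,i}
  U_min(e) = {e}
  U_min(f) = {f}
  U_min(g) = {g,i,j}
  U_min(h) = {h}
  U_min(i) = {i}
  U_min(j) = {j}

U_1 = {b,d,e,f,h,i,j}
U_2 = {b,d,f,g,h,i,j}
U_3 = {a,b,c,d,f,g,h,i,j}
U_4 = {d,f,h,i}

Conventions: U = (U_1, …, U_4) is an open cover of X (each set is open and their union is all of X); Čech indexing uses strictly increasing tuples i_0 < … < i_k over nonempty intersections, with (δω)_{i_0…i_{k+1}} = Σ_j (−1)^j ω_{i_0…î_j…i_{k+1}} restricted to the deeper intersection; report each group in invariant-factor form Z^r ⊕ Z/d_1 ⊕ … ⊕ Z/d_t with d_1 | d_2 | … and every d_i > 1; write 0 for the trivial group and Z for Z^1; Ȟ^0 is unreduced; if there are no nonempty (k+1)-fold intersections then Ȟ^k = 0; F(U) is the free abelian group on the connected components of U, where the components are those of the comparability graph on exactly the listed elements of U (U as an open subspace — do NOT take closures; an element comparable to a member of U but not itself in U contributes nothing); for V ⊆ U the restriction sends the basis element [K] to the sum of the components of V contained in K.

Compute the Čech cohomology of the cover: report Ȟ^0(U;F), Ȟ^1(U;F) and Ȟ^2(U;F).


nonempty intersections:
  U12={b,d,f,h,i,j} U13={b,d,f,h,i,j} U14={d,f,h,i} U23={b,d,f,g,h,i,j} U24={d,f,h,i} U34={d,f,h,i}
  U123={b,d,f,h,i,j} U124={d,f,h,i} U134={d,f,h,i} U234={d,f,h,i}
  U1234={d,f,h,i}
components per intersection:
  U1: {b,d,f,h,i,j} {e}
  U2: {b,d,f,g,h,i,j}
  U3: {a,b,c,d,f,g,h,i,j}
  U4: {d,f,i} {h}
  U12: {b,d,f,h,i,j}
  U13: {b,d,f,h,i,j}
  U14: {d,f,i} {h}
  U23: {b,d,f,g,h,i,j}
  U24: {d,f,i} {h}
  U34: {d,f,i} {h}
  U123: {b,d,f,h,i,j}
  U124: {d,f,i} {h}
  U134: {d,f,i} {h}
  U234: {d,f,i} {h}
  U1234: {d,f,i} {h}
C dims 6,9,7,2; δ0: rk 4, SNF 1^4; δ1: rk 5, SNF 1^5; δ2: rk 2, SNF 1^2
Ȟ^0: (6−4)−0=2 ⇒ Z^2
Ȟ^1: (9−5)−4=0 ⇒ 0
Ȟ^2: (7−2)−5=0 ⇒ 0

Ȟ^0 ≅ Z^2, Ȟ^1 ≅ 0 and Ȟ^2 ≅ 0


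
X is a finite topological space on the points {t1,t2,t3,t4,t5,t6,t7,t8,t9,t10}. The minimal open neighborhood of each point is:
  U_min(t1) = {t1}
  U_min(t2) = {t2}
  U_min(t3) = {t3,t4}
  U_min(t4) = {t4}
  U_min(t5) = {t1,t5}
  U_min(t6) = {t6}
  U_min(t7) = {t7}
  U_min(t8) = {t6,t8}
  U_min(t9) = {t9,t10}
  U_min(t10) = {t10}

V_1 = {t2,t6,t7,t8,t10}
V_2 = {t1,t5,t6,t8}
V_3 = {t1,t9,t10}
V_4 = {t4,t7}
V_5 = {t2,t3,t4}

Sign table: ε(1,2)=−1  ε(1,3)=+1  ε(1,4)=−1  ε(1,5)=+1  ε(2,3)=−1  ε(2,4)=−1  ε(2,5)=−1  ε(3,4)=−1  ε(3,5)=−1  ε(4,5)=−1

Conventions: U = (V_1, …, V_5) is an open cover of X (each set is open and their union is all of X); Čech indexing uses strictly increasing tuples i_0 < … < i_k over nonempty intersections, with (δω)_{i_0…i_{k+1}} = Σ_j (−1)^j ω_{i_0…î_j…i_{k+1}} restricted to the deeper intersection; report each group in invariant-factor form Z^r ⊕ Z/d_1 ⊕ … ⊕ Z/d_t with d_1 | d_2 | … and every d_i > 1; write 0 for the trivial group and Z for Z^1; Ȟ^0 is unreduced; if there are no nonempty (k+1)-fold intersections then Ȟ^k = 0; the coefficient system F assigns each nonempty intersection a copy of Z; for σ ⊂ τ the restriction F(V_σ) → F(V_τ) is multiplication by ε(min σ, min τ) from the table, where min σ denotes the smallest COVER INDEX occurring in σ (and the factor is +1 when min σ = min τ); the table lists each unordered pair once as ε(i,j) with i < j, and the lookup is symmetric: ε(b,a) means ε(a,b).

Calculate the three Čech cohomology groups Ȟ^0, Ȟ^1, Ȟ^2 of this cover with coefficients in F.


Ȟ^0 = Z,  Ȟ^1 = Z^2,  Ȟ^2 = 0

nonempty overlaps:
  V12={t6,t8} V13={t10} V14={t7} V15={t2} V23={t1} V45={t4}
C dims 5,6; δ0: rk 4, SNF 1^4
degree 0: 5−4−0 = 1 → Ȟ^0 ≅ Z
degree 1: 6−0−4 = 2 → Ȟ^1 ≅ Z^2
degree 2: 0−0−0 = 0 → Ȟ^2 ≅ 0


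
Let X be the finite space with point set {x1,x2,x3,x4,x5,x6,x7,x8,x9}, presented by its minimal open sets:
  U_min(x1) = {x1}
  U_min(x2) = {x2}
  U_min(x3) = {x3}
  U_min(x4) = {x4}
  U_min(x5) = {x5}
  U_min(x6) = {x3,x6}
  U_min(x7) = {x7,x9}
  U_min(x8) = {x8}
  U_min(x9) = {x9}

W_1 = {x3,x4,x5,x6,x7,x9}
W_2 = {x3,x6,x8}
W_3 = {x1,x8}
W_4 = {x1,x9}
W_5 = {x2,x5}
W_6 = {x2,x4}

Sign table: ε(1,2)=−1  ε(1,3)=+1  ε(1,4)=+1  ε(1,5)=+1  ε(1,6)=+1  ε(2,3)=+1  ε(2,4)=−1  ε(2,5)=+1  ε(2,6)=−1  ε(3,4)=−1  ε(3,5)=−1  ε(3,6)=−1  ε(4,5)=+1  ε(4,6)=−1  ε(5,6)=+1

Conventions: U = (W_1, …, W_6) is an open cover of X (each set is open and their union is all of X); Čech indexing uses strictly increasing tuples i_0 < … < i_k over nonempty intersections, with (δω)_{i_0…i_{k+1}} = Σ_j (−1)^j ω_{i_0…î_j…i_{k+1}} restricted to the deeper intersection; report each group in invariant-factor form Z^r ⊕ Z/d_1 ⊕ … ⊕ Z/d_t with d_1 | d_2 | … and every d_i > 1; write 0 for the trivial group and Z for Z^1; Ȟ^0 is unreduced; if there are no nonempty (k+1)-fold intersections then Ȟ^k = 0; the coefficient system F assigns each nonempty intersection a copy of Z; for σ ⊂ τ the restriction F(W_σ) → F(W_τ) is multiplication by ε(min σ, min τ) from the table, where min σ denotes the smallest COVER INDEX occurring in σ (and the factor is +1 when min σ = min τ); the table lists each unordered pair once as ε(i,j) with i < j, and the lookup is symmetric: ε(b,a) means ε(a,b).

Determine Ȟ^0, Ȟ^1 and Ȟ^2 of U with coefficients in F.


Ȟ^0 ≅ Z, Ȟ^1 ≅ Z^2, Ȟ^2 ≅ 0

nonempty overlaps:
  W12={x3,x6} W14={x9} W15={x5} W16={x4} W23={x8} W34={x1} W56={x2}
C dims 6,7; δ0: rk 5, SNF 1^5
degree 0: 6−5−0 = 1 → Ȟ^0 ≅ Z
degree 1: 7−0−5 = 2 → Ȟ^1 ≅ Z^2
degree 2: 0−0−0 = 0 → Ȟ^2 ≅ 0


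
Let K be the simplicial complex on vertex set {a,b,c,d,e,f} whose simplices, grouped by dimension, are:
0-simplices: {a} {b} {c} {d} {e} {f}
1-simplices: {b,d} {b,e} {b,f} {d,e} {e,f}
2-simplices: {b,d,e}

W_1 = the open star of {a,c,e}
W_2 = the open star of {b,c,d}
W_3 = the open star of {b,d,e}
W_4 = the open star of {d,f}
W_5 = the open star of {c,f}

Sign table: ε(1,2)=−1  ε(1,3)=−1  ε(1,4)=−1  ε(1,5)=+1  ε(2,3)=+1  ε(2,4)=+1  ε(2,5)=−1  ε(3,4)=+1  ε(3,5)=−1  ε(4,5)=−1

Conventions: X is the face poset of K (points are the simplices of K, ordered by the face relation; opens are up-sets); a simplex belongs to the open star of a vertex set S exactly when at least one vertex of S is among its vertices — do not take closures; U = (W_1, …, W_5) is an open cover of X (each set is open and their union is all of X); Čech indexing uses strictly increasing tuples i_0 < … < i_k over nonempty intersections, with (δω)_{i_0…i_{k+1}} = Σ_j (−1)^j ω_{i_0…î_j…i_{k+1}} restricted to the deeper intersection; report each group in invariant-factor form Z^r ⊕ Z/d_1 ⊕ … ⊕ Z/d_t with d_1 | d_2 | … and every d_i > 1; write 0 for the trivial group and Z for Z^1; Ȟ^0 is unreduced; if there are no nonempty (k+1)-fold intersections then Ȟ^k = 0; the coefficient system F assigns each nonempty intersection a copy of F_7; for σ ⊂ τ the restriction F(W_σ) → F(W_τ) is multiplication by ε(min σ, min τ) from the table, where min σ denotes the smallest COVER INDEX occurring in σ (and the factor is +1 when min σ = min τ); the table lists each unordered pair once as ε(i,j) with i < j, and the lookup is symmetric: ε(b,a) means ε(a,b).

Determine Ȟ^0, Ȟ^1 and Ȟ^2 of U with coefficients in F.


Ȟ^0 ≅ Z/7; Ȟ^1 ≅ 0; Ȟ^2 ≅ Z/7

nonempty overlaps:
  W1={{a},{c},{e},{b,e},{d,e},{e,f},{b,d,e}} W2={{b},{c},{d},{b,d},{b,e},{b,f},{d,e},{b,d,e}} W3={{b},{d},{e},{b,d},{b,e},{b,f},{d,e},{e,f},{b,d,e}} W4={{d},{f},{b,d},{b,f},{d,e},{e,f},{b,d,e}} W5={{c},{f},{b,f},{e,f}}
  W12={{c},{b,e},{d,e},{b,d,e}} W13={{e},{b,e},{d,e},{e,f},{b,d,e}} W14={{d,e},{e,f},{b,d,e}} W15={{c},{e,f}} W23={{b},{d},{b,d},{b,e},{b,f},{d,e},{b,d,e}} W24={{d},{b,d},{b,f},{d,e},{b,d,e}} W25={{c},{b,f}} W34={{d},{b,d},{b,f},{d,e},{e,f},{b,d,e}} W35={{b,f},{e,f}} W45={{f},{b,f},{e,f}}
  W123={{b,e},{d,e},{b,d,e}} W124={{d,e},{b,d,e}} W125={{c}} W134={{d,e},{e,f},{b,d,e}} W135={{e,f}} W145={{e,f}} W234={{d},{b,d},{b,f},{d,e},{b,d,e}} W235={{b,f}} W245={{b,f}} W345={{b,f},{e,f}}
  W1234={{d,e},{b,d,e}} W1345={{e,f}} W2345={{b,f}}
C dims 5,10,10,3; δ0: rk_F7 4; δ1: rk_F7 6; δ2: rk_F7 3
degree 0: 5−4−0 = 1 → Ȟ^0 ≅ Z/7
degree 1: 10−6−4 = 0 → Ȟ^1 ≅ 0
degree 2: 10−3−6 = 1 → Ȟ^2 ≅ Z/7


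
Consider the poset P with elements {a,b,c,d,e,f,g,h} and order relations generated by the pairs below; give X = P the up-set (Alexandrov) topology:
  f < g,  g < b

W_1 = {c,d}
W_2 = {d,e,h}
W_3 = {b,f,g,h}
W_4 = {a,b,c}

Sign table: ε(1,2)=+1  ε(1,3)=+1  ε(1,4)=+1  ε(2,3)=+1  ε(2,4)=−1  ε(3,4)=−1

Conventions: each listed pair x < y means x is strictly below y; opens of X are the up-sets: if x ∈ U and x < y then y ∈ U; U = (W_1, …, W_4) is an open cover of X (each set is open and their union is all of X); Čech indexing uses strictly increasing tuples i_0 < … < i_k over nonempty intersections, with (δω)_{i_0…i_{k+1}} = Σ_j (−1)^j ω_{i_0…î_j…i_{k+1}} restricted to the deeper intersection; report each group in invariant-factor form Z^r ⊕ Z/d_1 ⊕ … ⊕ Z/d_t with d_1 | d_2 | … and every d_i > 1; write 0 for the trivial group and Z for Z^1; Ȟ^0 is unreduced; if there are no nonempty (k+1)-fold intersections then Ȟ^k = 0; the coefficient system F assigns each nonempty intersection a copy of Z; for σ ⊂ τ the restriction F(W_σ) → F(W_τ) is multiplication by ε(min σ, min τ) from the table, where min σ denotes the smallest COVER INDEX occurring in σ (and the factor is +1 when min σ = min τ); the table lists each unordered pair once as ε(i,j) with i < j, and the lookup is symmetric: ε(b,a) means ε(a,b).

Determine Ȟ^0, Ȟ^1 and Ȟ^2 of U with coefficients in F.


nerve simplices:
  W12={d} W14={c} W23={h} W34={b}
C dims 4,4; δ0: rk 4, SNF 1^3·2
degree 0: 4−4−0 = 0 → Ȟ^0 ≅ 0
degree 1: 4−0−4 = 0 plus torsion [2] → Ȟ^1 ≅ Z/2
degree 2: 0−0−0 = 0 → Ȟ^2 ≅ 0

Ȟ^0 ≅ 0, Ȟ^1 ≅ Z/2, Ȟ^2 ≅ 0


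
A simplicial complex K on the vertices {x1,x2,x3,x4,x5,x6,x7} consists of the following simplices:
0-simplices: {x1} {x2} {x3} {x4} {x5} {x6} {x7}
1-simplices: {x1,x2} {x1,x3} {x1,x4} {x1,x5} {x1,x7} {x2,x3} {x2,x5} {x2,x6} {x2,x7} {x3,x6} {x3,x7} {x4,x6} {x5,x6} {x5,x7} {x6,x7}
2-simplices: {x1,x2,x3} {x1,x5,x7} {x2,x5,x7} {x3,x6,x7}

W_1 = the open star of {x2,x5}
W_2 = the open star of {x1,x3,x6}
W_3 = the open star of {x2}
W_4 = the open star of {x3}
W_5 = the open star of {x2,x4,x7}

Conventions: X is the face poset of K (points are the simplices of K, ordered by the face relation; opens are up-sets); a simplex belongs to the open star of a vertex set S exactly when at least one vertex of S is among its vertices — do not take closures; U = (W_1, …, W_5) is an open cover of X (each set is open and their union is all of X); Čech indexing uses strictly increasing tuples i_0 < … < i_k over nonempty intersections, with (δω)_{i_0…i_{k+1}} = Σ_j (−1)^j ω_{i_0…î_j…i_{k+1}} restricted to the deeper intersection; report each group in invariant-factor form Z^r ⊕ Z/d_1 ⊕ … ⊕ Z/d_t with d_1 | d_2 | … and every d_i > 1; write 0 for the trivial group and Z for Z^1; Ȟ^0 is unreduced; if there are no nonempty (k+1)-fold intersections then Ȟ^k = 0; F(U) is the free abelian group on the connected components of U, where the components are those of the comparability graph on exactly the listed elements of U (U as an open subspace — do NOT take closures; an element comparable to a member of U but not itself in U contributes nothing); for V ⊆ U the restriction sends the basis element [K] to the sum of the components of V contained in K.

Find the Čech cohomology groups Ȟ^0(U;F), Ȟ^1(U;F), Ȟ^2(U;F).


nerve simplices:
  W1={{x2},{x5},{x1,x2},{x1,x5},{x2,x3},{x2,x5},{x2,x6},{x2,x7},{x5,x6},{x5,x7},{x1,x2,x3},{x1,x5,x7},{x2,x5,x7}} W2={{x1},{x3},{x6},{x1,x2},{x1,x3},{x1,x4},{x1,x5},{x1,x7},{x2,x3},{x2,x6},{x3,x6},{x3,x7},{x4,x6},{x5,x6},{x6,x7},{x1,x2,x3},{x1,x5,x7},{x3,x6,x7}} W3={{x2},{x1,x2},{x2,x3},{x2,x5},{x2,x6},{x2,x7},{x1,x2,x3},{x2,x5,x7}} W4={{x3},{x1,x3},{x2,x3},{x3,x6},{x3,x7},{x1,x2,x3},{x3,x6,x7}} W5={{x2},{x4},{x7},{x1,x2},{x1,x4},{x1,x7},{x2,x3},{x2,x5},{x2,x6},{x2,x7},{x3,x7},{x4,x6},{x5,x7},{x6,x7},{x1,x2,x3},{x1,x5,x7},{x2,x5,x7},{x3,x6,x7}}
  W12={{x1,x2},{x1,x5},{x2,x3},{x2,x6},{x5,x6},{x1,x2,x3},{x1,x5,x7}} W13={{x2},{x1,x2},{x2,x3},{x2,x5},{x2,x6},{x2,x7},{x1,x2,x3},{x2,x5,x7}} W14={{x2,x3},{x1,x2,x3}} W15={{x2},{x1,x2},{x2,x3},{x2,x5},{x2,x6},{x2,x7},{x5,x7},{x1,x2,x3},{x1,x5,x7},{x2,x5,x7}} W23={{x1,x2},{x2,x3},{x2,x6},{x1,x2,x3}} W24={{x3},{x1,x3},{x2,x3},{x3,x6},{x3,x7},{x1,x2,x3},{x3,x6,x7}} W25={{x1,x2},{x1,x4},{x1,x7},{x2,x3},{x2,x6},{x3,x7},{x4,x6},{x6,x7},{x1,x2,x3},{x1,x5,x7},{x3,x6,x7}} W34={{x2,x3},{x1,x2,x3}} W35={{x2},{x1,x2},{x2,x3},{x2,x5},{x2,x6},{x2,x7},{x1,x2,x3},{x2,x5,x7}} W45={{x2,x3},{x3,x7},{x1,x2,x3},{x3,x6,x7}}
  W123={{x1,x2},{x2,x3},{x2,x6},{x1,x2,x3}} W124={{x2,x3},{x1,x2,x3}} W125={{x1,x2},{x2,x3},{x2,x6},{x1,x2,x3},{x1,x5,x7}} W134={{x2,x3},{x1,x2,x3}} W135={{x2},{x1,x2},{x2,x3},{x2,x5},{x2,x6},{x2,x7},{x1,x2,x3},{x2,x5,x7}} W145={{x2,x3},{x1,x2,x3}} W234={{x2,x3},{x1,x2,x3}} W235={{x1,x2},{x2,x3},{x2,x6},{x1,x2,x3}} W245={{x2,x3},{x3,x7},{x1,x2,x3},{x3,x6,x7}} W345={{x2,x3},{x1,x2,x3}}
  W1234={{x2,x3},{x1,x2,x3}} W1235={{x1,x2},{x2,x3},{x2,x6},{x1,x2,x3}} W1245={{x2,x3},{x1,x2,x3}} W1345={{x2,x3},{x1,x2,x3}} W2345={{x2,x3},{x1,x2,x3}}
  W12345={{x2,x3},{x1,x2,x3}}
components per intersection:
  W1: {{x2},{x5},{x1,x2},{x1,x5},{x2,x3},{x2,x5},{x2,x6},{x2,x7},{x5,x6},{x5,x7},{x1,x2,x3},{x1,x5,x7},{x2,x5,x7}}
  W2: {{x1},{x3},{x6},{x1,x2},{x1,x3},{x1,x4},{x1,x5},{x1,x7},{x2,x3},{x2,x6},{x3,x6},{x3,x7},{x4,x6},{x5,x6},{x6,x7},{x1,x2,x3},{x1,x5,x7},{x3,x6,x7}}
  W3: {{x2},{x1,x2},{x2,x3},{x2,x5},{x2,x6},{x2,x7},{x1,x2,x3},{x2,x5,x7}}
  W4: {{x3},{x1,x3},{x2,x3},{x3,x6},{x3,x7},{x1,x2,x3},{x3,x6,x7}}
  W5: {{x2},{x7},{x1,x2},{x1,x7},{x2,x3},{x2,x5},{x2,x6},{x2,x7},{x3,x7},{x5,x7},{x6,x7},{x1,x2,x3},{x1,x5,x7},{x2,x5,x7},{x3,x6,x7}} {{x4},{x1,x4},{x4,x6}}
  W12: {{x1,x2},{x2,x3},{x1,x2,x3}} {{x1,x5},{x1,x5,x7}} {{x2,x6}} {{x5,x6}}
  W13: {{x2},{x1,x2},{x2,x3},{x2,x5},{x2,x6},{x2,x7},{x1,x2,x3},{x2,x5,x7}}
  W14: {{x2,x3},{x1,x2,x3}}
  W15: {{x2},{x1,x2},{x2,x3},{x2,x5},{x2,x6},{x2,x7},{x5,x7},{x1,x2,x3},{x1,x5,x7},{x2,x5,x7}}
  W23: {{x1,x2},{x2,x3},{x1,x2,x3}} {{x2,x6}}
  W24: {{x3},{x1,x3},{x2,x3},{x3,x6},{x3,x7},{x1,x2,x3},{x3,x6,x7}}
  W25: {{x1,x2},{x2,x3},{x1,x2,x3}} {{x1,x4}} {{x1,x7},{x1,x5,x7}} {{x2,x6}} {{x3,x7},{x6,x7},{x3,x6,x7}} {{x4,x6}}
  W34: {{x2,x3},{x1,x2,x3}}
  W35: {{x2},{x1,x2},{x2,x3},{x2,x5},{x2,x6},{x2,x7},{x1,x2,x3},{x2,x5,x7}}
  W45: {{x2,x3},{x1,x2,x3}} {{x3,x7},{x3,x6,x7}}
  W123: {{x1,x2},{x2,x3},{x1,x2,x3}} {{x2,x6}}
  W124: {{x2,x3},{x1,x2,x3}}
  W125: {{x1,x2},{x2,x3},{x1,x2,x3}} {{x2,x6}} {{x1,x5,x7}}
  W134: {{x2,x3},{x1,x2,x3}}
  W135: {{x2},{x1,x2},{x2,x3},{x2,x5},{x2,x6},{x2,x7},{x1,x2,x3},{x2,x5,x7}}
  W145: {{x2,x3},{x1,x2,x3}}
  W234: {{x2,x3},{x1,x2,x3}}
  W235: {{x1,x2},{x2,x3},{x1,x2,x3}} {{x2,x6}}
  W245: {{x2,x3},{x1,x2,x3}} {{x3,x7},{x3,x6,x7}}
  W345: {{x2,x3},{x1,x2,x3}}
  W1234: {{x2,x3},{x1,x2,x3}}
  W1235: {{x1,x2},{x2,x3},{x1,x2,x3}} {{x2,x6}}
  W1245: {{x2,x3},{x1,x2,x3}}
  W1345: {{x2,x3},{x1,x2,x3}}
  W2345: {{x2,x3},{x1,x2,x3}}
  W12345: {{x2,x3},{x1,x2,x3}}
C dims 6,20,15,6; δ0: rk 5, SNF 1^5; δ1: rk 10, SNF 1^10; δ2: rk 5, SNF 1^5
degree 0: 6−5−0 = 1 → Ȟ^0 ≅ Z
degree 1: 20−10−5 = 5 → Ȟ^1 ≅ Z^5
degree 2: 15−5−10 = 0 → Ȟ^2 ≅ 0

Ȟ^0 = Z,  Ȟ^1 = Z^5,  Ȟ^2 = 0


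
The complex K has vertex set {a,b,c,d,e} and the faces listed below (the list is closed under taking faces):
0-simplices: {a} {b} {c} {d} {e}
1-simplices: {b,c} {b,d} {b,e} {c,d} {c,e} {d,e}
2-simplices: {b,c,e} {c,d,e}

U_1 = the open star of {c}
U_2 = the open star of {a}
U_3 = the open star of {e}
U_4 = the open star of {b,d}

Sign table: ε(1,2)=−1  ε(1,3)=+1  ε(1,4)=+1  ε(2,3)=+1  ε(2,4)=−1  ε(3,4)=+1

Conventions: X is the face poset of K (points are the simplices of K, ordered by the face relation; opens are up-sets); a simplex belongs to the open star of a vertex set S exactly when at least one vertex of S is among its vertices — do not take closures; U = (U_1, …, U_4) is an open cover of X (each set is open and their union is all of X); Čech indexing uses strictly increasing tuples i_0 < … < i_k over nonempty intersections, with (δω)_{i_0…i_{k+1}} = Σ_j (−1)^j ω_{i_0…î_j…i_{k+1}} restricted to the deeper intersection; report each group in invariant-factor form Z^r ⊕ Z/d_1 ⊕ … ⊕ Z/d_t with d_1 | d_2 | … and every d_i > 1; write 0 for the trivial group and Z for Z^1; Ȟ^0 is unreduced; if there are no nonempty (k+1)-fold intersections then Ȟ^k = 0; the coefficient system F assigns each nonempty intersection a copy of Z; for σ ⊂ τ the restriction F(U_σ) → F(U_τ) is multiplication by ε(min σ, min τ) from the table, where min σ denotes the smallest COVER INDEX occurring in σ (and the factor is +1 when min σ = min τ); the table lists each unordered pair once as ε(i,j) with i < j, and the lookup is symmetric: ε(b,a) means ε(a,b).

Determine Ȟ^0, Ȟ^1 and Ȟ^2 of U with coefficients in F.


Ȟ^0(U;F) ≅ Z^2, Ȟ^1(U;F) ≅ 0 and Ȟ^2(U;F) ≅ 0

nerve simplices:
  U1={{c},{b,c},{c,d},{c,e},{b,c,e},{c,d,e}} U2={{a}} U3={{e},{b,e},{c,e},{d,e},{b,c,e},{c,d,e}} U4={{b},{d},{b,c},{b,d},{b,e},{c,d},{d,e},{b,c,e},{c,d,e}}
  U13={{c,e},{b,c,e},{c,d,e}} U14={{b,c},{c,d},{b,c,e},{c,d,e}} U34={{b,e},{d,e},{b,c,e},{c,d,e}}
  U134={{b,c,e},{c,d,e}}
C dims 4,3,1; δ0: rk 2, SNF 1^2; δ1: rk 1, SNF 1^1
degree 0: 4−2−0 = 2 → Ȟ^0 ≅ Z^2
degree 1: 3−1−2 = 0 → Ȟ^1 ≅ 0
degree 2: 1−0−1 = 0 → Ȟ^2 ≅ 0


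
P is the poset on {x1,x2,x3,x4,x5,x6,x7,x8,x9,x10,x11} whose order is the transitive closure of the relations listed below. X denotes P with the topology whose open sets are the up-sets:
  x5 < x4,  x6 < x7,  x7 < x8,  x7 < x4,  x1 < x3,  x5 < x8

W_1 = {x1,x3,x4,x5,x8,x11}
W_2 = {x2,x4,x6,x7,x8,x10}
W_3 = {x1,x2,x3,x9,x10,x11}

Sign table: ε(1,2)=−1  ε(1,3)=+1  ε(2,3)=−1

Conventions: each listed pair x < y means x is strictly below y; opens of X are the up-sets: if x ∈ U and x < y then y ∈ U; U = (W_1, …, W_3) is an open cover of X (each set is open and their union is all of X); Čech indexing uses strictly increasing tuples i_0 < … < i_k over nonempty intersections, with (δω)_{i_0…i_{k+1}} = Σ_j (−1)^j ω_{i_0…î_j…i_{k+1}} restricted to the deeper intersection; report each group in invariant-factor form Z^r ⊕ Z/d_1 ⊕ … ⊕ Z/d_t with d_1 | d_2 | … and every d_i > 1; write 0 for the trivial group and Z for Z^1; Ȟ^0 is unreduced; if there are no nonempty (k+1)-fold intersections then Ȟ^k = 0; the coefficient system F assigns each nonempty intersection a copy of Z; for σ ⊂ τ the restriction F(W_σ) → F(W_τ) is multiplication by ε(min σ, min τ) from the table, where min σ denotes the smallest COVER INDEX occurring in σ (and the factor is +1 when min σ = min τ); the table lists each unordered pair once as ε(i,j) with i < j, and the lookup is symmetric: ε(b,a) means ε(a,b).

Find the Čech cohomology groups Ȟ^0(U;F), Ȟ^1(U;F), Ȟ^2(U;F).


Ȟ^0(U;F) ≅ Z; Ȟ^1(U;F) ≅ Z; Ȟ^2(U;F) ≅ 0

intersection data:
  W12={x4,x8} W13={x1,x3,x11} W23={x2,x10}
C dims 3,3; δ0: rk 2, SNF 1^2
Ȟ^0 = (3 − 2) − 0 = 1, so Ȟ^0 ≅ Z
Ȟ^1 = (3 − 0) − 2 = 1, so Ȟ^1 ≅ Z
Ȟ^2 = (0 − 0) − 0 = 0, so Ȟ^2 ≅ 0


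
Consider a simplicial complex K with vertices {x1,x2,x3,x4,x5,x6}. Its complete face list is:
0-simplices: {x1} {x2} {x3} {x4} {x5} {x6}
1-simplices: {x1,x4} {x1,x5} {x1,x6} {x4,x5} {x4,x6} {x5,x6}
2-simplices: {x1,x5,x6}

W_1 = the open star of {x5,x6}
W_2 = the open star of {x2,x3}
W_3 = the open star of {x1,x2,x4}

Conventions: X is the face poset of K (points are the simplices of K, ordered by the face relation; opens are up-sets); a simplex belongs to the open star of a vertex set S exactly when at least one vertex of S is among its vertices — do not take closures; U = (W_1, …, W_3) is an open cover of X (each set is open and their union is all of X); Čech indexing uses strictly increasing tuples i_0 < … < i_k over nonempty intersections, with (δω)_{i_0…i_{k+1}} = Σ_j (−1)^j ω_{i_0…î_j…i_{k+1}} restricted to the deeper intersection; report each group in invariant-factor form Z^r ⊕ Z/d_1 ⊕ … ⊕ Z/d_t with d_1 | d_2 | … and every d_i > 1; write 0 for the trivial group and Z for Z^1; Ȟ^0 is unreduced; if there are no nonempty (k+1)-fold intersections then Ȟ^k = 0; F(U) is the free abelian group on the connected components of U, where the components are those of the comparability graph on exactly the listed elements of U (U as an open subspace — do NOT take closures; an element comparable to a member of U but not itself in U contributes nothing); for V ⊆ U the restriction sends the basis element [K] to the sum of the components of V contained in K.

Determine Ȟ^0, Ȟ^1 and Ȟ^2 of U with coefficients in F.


Ȟ^0 ≅ Z^3; Ȟ^1 ≅ Z^2; Ȟ^2 ≅ 0

intersection data:
  W1={{x5},{x6},{x1,x5},{x1,x6},{x4,x5},{x4,x6},{x5,x6},{x1,x5,x6}} W2={{x2},{x3}} W3={{x1},{x2},{x4},{x1,x4},{x1,x5},{x1,x6},{x4,x5},{x4,x6},{x1,x5,x6}}
  W13={{x1,x5},{x1,x6},{x4,x5},{x4,x6},{x1,x5,x6}} W23={{x2}}
components per intersection:
  W1: {{x5},{x6},{x1,x5},{x1,x6},{x4,x5},{x4,x6},{x5,x6},{x1,x5,x6}}
  W2: {{x2}} {{x3}}
  W3: {{x1},{x4},{x1,x4},{x1,x5},{x1,x6},{x4,x5},{x4,x6},{x1,x5,x6}} {{x2}}
  W13: {{x1,x5},{x1,x6},{x1,x5,x6}} {{x4,x5}} {{x4,x6}}
  W23: {{x2}}
C dims 5,4; δ0: rk 2, SNF 1^2
Ȟ^0 = (5 − 2) − 0 = 3, so Ȟ^0 ≅ Z^3
Ȟ^1 = (4 − 0) − 2 = 2, so Ȟ^1 ≅ Z^2
Ȟ^2 = (0 − 0) − 0 = 0, so Ȟ^2 ≅ 0


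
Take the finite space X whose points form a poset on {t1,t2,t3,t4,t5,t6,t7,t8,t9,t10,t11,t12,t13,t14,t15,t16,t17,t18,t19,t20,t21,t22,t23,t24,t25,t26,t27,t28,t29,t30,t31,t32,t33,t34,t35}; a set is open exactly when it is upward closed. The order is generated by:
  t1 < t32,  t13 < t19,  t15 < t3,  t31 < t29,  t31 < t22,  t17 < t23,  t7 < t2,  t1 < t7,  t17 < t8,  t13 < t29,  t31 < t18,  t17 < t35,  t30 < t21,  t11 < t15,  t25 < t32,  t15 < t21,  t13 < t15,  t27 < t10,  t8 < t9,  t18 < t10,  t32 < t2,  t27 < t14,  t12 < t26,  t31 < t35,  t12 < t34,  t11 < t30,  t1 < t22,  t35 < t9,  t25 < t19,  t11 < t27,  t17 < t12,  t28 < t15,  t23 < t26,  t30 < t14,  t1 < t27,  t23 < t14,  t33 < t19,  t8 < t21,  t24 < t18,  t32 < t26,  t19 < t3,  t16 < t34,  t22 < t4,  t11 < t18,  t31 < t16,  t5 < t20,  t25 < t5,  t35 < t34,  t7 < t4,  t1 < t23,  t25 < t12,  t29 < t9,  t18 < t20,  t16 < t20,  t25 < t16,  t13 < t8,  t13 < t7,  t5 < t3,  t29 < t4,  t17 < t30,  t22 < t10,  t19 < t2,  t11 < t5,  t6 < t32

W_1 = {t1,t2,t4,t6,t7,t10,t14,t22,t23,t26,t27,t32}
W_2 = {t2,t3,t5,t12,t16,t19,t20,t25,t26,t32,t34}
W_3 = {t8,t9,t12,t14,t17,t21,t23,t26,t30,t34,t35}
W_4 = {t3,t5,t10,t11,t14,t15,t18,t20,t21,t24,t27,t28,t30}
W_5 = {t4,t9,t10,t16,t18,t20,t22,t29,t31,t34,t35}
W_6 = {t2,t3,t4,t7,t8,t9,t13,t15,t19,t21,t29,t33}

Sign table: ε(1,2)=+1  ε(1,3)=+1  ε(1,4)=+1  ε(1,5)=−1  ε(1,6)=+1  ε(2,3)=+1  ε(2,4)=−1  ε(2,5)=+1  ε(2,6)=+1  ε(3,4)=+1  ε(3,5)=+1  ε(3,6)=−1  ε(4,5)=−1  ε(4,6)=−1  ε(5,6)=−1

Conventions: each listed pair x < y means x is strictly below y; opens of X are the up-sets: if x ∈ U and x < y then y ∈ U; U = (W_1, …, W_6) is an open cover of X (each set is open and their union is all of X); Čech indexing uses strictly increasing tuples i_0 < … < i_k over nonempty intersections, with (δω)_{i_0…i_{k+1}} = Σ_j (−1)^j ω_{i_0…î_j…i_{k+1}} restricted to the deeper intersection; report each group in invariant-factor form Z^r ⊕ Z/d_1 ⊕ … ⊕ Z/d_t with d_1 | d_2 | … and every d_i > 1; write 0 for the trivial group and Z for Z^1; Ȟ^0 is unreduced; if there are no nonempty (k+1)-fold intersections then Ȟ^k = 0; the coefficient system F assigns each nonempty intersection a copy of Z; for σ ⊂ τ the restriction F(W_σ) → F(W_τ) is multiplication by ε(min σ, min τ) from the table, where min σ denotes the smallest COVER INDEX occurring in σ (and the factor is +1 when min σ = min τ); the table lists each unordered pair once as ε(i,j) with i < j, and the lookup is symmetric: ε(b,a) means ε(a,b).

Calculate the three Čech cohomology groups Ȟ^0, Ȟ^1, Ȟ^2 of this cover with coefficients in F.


Ȟ^0(U;F) ≅ 0, Ȟ^1(U;F) ≅ Z/2, Ȟ^2(U;F) ≅ Z

intersection data:
  W12={t2,t26,t32} W13={t14,t23,t26} W14={t10,t14,t27} W15={t4,t10,t22} W16={t2,t4,t7} W23={t12,t26,t34} W24={t3,t5,t20} W25={t16,t20,t34} W26={t2,t3,t19} W34={t14,t21,t30} W35={t9,t34,t35} W36={t8,t9,t21} W45={t10,t18,t20} W46={t3,t15,t21} W56={t4,t9,t29}
  W123={t26} W126={t2} W134={t14} W145={t10} W156={t4} W235={t34} W245={t20} W246={t3} W346={t21} W356={t9}
C dims 6,15,10; δ0: rk 6, SNF 1^5·2; δ1: rk 9, SNF 1^9
Ȟ^0 = (6 − 6) − 0 = 0, so Ȟ^0 ≅ 0
Ȟ^1 = (15 − 9) − 6 = 0 plus torsion [2], so Ȟ^1 ≅ Z/2
Ȟ^2 = (10 − 0) − 9 = 1, so Ȟ^2 ≅ Z


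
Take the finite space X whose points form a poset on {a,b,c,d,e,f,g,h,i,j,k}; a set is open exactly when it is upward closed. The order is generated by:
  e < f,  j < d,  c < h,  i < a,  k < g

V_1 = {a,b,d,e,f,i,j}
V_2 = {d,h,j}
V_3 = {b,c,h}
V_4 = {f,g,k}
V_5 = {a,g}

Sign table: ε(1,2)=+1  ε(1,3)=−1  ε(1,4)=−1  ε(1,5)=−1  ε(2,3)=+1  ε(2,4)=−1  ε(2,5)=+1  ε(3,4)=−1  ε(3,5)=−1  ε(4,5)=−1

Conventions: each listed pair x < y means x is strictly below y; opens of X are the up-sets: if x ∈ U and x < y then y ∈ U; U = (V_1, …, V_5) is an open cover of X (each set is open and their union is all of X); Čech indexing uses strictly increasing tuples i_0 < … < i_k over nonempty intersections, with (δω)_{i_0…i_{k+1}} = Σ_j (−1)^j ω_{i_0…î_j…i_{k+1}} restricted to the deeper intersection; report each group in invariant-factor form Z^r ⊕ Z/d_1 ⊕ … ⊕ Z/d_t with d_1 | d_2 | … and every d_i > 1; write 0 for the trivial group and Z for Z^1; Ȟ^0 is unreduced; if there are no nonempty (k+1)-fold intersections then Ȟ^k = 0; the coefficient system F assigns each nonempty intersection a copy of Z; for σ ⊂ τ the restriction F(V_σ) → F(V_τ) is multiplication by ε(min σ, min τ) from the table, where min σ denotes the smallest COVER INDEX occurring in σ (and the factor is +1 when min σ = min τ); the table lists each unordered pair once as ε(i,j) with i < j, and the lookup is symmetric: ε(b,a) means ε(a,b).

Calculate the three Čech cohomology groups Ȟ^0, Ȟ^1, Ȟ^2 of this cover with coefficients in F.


Ȟ^0 = 0, Ȟ^1 = Z ⊕ Z/2, Ȟ^2 = 0

cover nerve:
  V12={d,j} V13={b} V14={f} V15={a} V23={h} V45={g}
C dims 5,6; δ0: rk 5, SNF 1^4·2
Ȟ^0: (5−5)−0=0 ⇒ 0
Ȟ^1: (6−0)−5=1 plus torsion [2] ⇒ Z ⊕ Z/2
Ȟ^2: (0−0)−0=0 ⇒ 0


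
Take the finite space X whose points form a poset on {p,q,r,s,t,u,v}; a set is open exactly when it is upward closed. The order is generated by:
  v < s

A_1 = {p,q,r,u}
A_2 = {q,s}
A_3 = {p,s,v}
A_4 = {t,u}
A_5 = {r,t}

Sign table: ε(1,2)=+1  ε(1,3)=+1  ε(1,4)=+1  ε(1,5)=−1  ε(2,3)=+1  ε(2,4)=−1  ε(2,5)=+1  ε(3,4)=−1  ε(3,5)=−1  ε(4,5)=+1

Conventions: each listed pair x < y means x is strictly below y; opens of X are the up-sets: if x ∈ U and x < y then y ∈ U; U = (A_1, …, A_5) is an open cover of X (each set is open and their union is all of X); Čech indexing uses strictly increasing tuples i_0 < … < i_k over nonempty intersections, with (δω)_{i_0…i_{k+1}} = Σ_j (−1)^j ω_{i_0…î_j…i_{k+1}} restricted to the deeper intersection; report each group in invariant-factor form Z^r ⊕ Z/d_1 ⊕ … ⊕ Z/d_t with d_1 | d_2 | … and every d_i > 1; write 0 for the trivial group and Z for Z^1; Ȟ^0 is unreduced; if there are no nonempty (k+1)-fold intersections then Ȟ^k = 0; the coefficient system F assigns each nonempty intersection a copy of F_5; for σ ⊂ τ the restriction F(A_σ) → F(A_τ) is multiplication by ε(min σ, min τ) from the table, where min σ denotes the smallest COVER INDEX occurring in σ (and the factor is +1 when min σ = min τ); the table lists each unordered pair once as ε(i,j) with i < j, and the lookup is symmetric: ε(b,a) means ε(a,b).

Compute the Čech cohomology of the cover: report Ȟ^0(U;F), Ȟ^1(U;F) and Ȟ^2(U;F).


Ȟ^0 ≅ 0,  Ȟ^1 ≅ Z/5,  Ȟ^2 ≅ 0

nonempty intersections:
  A12={q} A13={p} A14={u} A15={r} A23={s} A45={t}
C dims 5,6; δ0: rk_F5 5
Ȟ^0: (5−5)−0=0 ⇒ 0
Ȟ^1: (6−0)−5=1 ⇒ Z/5
Ȟ^2: (0−0)−0=0 ⇒ 0


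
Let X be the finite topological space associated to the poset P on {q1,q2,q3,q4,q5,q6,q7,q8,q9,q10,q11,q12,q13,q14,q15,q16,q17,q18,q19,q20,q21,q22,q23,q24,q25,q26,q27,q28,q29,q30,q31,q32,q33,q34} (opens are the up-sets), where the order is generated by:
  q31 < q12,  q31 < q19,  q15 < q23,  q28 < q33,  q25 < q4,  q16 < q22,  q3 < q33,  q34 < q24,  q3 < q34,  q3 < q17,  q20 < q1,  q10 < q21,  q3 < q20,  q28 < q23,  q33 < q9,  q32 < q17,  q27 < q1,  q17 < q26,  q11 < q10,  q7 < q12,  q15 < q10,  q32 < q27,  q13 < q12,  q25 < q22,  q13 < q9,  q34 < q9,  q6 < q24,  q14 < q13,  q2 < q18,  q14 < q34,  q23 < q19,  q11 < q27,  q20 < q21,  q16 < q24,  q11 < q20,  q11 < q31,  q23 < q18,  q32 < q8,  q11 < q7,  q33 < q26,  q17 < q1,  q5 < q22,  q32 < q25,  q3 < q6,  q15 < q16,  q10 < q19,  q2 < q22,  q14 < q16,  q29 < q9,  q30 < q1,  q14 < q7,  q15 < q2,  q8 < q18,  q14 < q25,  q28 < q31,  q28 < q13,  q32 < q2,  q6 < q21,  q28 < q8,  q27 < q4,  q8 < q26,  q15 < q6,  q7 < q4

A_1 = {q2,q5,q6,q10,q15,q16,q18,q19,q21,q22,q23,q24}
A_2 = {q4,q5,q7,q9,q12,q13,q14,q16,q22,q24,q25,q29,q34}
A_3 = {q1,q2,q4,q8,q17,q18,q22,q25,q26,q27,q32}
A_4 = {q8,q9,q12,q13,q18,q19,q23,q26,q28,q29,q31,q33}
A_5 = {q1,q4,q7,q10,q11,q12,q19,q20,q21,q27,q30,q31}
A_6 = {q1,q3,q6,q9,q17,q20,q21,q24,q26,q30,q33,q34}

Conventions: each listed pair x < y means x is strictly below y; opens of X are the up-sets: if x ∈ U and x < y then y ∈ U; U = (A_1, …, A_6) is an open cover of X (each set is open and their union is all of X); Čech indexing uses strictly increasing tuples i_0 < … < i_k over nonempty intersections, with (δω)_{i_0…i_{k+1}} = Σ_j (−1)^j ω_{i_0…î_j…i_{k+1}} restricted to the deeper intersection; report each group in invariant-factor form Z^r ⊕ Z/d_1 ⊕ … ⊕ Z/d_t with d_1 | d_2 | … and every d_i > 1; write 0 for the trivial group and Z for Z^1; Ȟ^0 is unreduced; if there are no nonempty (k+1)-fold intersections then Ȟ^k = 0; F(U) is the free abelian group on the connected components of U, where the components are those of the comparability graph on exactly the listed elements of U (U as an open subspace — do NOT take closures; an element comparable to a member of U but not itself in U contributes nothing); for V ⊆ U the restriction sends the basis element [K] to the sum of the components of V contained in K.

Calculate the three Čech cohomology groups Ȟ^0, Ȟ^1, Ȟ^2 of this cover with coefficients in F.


nonempty intersections:
  A12={q5,q16,q22,q24} A13={q2,q18,q22} A14={q18,q19,q23} A15={q10,q19,q21} A16={q6,q21,q24} A23={q4,q22,q25} A24={q9,q12,q13,q29} A25={q4,q7,q12} A26={q9,q24,q34} A34={q8,q18,q26} A35={q1,q4,q27} A36={q1,q17,q26} A45={q12,q19,q31} A46={q9,q26,q33} A56={q1,q20,q21,q30}
  A123={q22} A126={q24} A134={q18} A145={q19} A156={q21} A235={q4} A245={q12} A246={q9} A346={q26} A356={q1}
components per intersection:
  A1: {q2,q5,q6,q10,q15,q16,q18,q19,q21,q22,q23,q24}
  A2: {q4,q5,q7,q9,q12,q13,q14,q16,q22,q24,q25,q29,q34}
  A3: {q1,q2,q4,q8,q17,q18,q22,q25,q26,q27,q32}
  A4: {q8,q9,q12,q13,q18,q19,q23,q26,q28,q29,q31,q33}
  A5: {q1,q4,q7,q10,q11,q12,q19,q20,q21,q27,q30,q31}
  A6: {q1,q3,q6,q9,q17,q20,q21,q24,q26,q30,q33,q34}
  A12: {q5,q16,q22,q24}
  A13: {q2,q18,q22}
  A14: {q18,q19,q23}
  A15: {q10,q19,q21}
  A16: {q6,q21,q24}
  A23: {q4,q22,q25}
  A24: {q9,q12,q13,q29}
  A25: {q4,q7,q12}
  A26: {q9,q24,q34}
  A34: {q8,q18,q26}
  A35: {q1,q4,q27}
  A36: {q1,q17,q26}
  A45: {q12,q19,q31}
  A46: {q9,q26,q33}
  A56: {q1,q20,q21,q30}
  A123: {q22}
  A126: {q24}
  A134: {q18}
  A145: {q19}
  A156: {q21}
  A235: {q4}
  A245: {q12}
  A246: {q9}
  A346: {q26}
  A356: {q1}
C dims 6,15,10; δ0: rk 5, SNF 1^5; δ1: rk 10, SNF 1^9·2
Ȟ^0: (6−5)−0=1 ⇒ Z
Ȟ^1: (15−10)−5=0 ⇒ 0
Ȟ^2: (10−0)−10=0 plus torsion [2] ⇒ Z/2

Ȟ^0 ≅ Z; Ȟ^1 ≅ 0; Ȟ^2 ≅ Z/2


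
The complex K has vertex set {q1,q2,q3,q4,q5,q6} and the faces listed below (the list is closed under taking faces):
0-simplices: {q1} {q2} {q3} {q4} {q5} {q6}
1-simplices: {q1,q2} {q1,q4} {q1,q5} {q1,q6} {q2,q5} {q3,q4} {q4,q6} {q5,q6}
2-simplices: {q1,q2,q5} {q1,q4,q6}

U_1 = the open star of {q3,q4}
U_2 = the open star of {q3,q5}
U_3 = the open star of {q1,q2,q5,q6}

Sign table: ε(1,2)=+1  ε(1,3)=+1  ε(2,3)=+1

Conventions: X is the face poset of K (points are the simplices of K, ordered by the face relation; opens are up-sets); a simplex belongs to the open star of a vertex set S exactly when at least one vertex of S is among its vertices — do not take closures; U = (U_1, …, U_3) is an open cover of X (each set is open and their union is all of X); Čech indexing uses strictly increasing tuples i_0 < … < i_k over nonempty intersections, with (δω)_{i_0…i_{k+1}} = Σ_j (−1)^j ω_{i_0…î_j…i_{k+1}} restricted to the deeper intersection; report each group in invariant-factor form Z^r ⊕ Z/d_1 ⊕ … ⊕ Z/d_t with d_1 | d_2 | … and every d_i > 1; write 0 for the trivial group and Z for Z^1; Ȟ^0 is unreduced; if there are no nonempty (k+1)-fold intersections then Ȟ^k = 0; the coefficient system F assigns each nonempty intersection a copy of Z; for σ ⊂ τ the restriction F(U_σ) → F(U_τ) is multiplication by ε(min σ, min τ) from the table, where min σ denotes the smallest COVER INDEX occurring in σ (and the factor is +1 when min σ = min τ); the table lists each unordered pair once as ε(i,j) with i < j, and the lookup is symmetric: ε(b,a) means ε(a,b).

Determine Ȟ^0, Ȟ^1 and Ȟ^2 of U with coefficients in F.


Ȟ^0(U;F) ≅ Z,  Ȟ^1(U;F) ≅ Z,  Ȟ^2(U;F) ≅ 0

nonempty overlaps:
  U1={{q3},{q4},{q1,q4},{q3,q4},{q4,q6},{q1,q4,q6}} U2={{q3},{q5},{q1,q5},{q2,q5},{q3,q4},{q5,q6},{q1,q2,q5}} U3={{q1},{q2},{q5},{q6},{q1,q2},{q1,q4},{q1,q5},{q1,q6},{q2,q5},{q4,q6},{q5,q6},{q1,q2,q5},{q1,q4,q6}}
  U12={{q3},{q3,q4}} U13={{q1,q4},{q4,q6},{q1,q4,q6}} U23={{q5},{q1,q5},{q2,q5},{q5,q6},{q1,q2,q5}}
C dims 3,3; δ0: rk 2, SNF 1^2
degree 0: 3−2−0 = 1 → Ȟ^0 ≅ Z
degree 1: 3−0−2 = 1 → Ȟ^1 ≅ Z
degree 2: 0−0−0 = 0 → Ȟ^2 ≅ 0
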